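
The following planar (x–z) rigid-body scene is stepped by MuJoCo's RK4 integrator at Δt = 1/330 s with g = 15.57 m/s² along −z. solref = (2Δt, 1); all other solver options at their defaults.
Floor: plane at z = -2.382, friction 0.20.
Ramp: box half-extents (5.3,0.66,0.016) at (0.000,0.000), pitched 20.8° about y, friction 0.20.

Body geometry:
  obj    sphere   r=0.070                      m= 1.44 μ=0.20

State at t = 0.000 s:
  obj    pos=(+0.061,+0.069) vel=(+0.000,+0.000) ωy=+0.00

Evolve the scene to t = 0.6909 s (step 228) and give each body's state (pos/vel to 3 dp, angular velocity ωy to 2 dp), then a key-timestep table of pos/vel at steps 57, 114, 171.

State at t = 0.6909 s:
  obj    pos=(+0.942,-0.266) vel=(+2.551,-0.969) ωy=+38.97

Key-timestep trajectory:
   step    t(s)  obj.x    obj.z    obj.vx   obj.vz 
     57  0.1727   +0.116  +0.048  +0.638  -0.242
    114  0.3455   +0.281  -0.015  +1.276  -0.485
    171  0.5182   +0.557  -0.119  +1.913  -0.727


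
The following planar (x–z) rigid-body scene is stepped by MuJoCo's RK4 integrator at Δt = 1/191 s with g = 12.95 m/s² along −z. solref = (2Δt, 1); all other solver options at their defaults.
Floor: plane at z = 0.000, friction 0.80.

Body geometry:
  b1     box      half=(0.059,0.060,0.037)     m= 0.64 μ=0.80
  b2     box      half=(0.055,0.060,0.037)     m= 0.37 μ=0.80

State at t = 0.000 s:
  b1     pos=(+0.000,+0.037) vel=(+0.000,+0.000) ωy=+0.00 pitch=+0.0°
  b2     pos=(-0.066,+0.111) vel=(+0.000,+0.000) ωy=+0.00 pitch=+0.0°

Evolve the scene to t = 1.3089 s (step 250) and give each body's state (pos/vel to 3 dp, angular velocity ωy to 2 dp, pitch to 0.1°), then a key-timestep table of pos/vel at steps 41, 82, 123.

State at t = 1.3089 s:
  b1     pos=(+0.000,+0.037) vel=(+0.000,+0.000) ωy=+0.00 pitch=+0.0°
  b2     pos=(-0.114,+0.055) vel=(+0.000,+0.000) ωy=+0.00 pitch=-90.0°

Key-timestep trajectory:
   step    t(s)  b1.x    b1.z    b1.vx   b1.vz   b2.x    b2.z    b2.vx   b2.vz 
     41  0.2147   +0.000  +0.037  +0.000  +0.000   -0.100  +0.076  -0.282  -0.779
     82  0.4293   +0.000  +0.037  +0.000  +0.000   -0.144  +0.066  -0.017  +0.002
    123  0.6440   +0.000  +0.037  +0.000  +0.000   -0.113  +0.054  +0.355  -0.181


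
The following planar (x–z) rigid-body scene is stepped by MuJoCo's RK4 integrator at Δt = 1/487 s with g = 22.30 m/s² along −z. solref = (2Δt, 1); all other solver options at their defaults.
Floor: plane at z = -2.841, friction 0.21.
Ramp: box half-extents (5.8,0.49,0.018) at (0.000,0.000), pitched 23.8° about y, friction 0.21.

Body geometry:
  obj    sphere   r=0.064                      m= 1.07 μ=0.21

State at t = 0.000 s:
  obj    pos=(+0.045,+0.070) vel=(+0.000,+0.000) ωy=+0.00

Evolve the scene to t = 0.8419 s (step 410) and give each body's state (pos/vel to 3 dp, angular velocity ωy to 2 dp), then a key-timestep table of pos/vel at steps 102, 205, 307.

State at t = 0.8419 s:
  obj    pos=(+2.129,-0.850) vel=(+4.952,-2.184) ωy=+84.55

Key-timestep trajectory:
   step    t(s)  obj.x    obj.z    obj.vx   obj.vz 
    102  0.2094   +0.174  +0.013  +1.232  -0.543
    205  0.4209   +0.566  -0.160  +2.476  -1.092
    307  0.6304   +1.214  -0.446  +3.708  -1.635


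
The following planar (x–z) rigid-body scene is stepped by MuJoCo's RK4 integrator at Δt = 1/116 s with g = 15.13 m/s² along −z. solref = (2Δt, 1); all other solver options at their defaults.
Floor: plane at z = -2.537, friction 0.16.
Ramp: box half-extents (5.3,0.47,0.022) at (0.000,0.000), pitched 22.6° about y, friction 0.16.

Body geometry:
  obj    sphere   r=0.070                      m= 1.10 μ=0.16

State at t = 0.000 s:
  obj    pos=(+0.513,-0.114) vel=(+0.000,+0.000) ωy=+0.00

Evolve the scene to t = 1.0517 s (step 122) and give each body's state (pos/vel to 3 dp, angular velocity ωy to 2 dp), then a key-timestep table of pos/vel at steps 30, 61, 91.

State at t = 1.0517 s:
  obj    pos=(+2.634,-0.997) vel=(+4.033,-1.679) ωy=+62.37

Key-timestep trajectory:
   step    t(s)  obj.x    obj.z    obj.vx   obj.vz 
     30  0.2586   +0.641  -0.167  +0.992  -0.413
     61  0.5259   +1.044  -0.335  +2.017  -0.840
     91  0.7845   +1.693  -0.605  +3.008  -1.252


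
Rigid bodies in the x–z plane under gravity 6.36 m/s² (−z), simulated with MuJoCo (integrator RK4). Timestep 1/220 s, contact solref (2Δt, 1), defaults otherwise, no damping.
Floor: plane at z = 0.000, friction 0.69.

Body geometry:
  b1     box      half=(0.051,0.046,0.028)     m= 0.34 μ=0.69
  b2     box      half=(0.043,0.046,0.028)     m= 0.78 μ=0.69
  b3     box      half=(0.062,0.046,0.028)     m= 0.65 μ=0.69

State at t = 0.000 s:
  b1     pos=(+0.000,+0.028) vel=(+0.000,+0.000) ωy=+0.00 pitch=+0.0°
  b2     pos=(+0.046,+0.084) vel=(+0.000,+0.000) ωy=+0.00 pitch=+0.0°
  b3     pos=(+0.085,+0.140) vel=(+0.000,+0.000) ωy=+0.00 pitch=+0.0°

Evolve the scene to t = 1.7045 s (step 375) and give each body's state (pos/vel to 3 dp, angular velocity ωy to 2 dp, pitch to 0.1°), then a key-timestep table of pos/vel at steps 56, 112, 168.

State at t = 1.7045 s:
  b1     pos=(+0.000,+0.028) vel=(+0.000,+0.000) ωy=+0.00 pitch=+0.0°
  b2     pos=(+0.086,+0.043) vel=(+0.000,+0.000) ωy=+0.00 pitch=+90.0°
  b3     pos=(+0.275,+0.028) vel=(+0.000,+0.000) ωy=+0.00 pitch=+180.0°

Key-timestep trajectory:
   step    t(s)  b1.x    b1.z    b1.vx   b1.vz   b2.x    b2.z    b2.vx   b2.vz   b3.x    b3.z    b3.vx   b3.vz 
     56  0.2545   +0.000  +0.028  +0.000  +0.000   +0.064  +0.081  +0.175  -0.092   +0.130  +0.100  +0.322  -0.536
    112  0.5091   +0.000  +0.028  +0.000  +0.000   +0.086  +0.043  +0.000  +0.000   +0.197  +0.066  +0.156  +0.033
    168  0.7636   +0.000  +0.028  +0.000  +0.000   +0.086  +0.043  +0.000  +0.000   +0.227  +0.066  +0.159  -0.038


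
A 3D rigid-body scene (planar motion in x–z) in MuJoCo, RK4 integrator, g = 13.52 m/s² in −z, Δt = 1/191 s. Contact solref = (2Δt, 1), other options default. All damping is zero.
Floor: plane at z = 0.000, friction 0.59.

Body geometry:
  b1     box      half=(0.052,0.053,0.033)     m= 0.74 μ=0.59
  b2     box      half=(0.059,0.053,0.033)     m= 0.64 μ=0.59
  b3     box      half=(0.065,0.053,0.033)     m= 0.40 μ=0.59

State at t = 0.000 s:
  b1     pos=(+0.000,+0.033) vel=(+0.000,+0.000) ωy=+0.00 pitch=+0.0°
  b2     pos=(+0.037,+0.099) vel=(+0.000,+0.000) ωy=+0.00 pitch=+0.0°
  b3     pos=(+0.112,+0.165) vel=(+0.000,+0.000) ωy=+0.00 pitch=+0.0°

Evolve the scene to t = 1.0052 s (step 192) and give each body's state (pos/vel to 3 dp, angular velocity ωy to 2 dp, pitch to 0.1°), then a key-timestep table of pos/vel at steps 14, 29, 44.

State at t = 1.0052 s:
  b1     pos=(+0.000,+0.033) vel=(+0.000,+0.000) ωy=+0.00 pitch=+0.0°
  b2     pos=(+0.037,+0.099) vel=(+0.000,+0.000) ωy=+0.00 pitch=+0.0°
  b3     pos=(+0.157,+0.065) vel=(+0.000,+0.000) ωy=+0.00 pitch=+90.0°

Key-timestep trajectory:
   step    t(s)  b1.x    b1.z    b1.vx   b1.vz   b2.x    b2.z    b2.vx   b2.vz   b3.x    b3.z    b3.vx   b3.vz 
     14  0.0733   +0.000  +0.033  +0.000  +0.000   +0.038  +0.099  +0.025  +0.012   +0.119  +0.160  +0.197  -0.146
     29  0.1518   +0.000  +0.033  +0.000  +0.000   +0.041  +0.100  +0.020  +0.006   +0.141  +0.134  +0.302  -0.646
     44  0.2304   +0.000  +0.033  -0.003  +0.000   +0.037  +0.099  -0.062  -0.008   +0.160  +0.060  -0.117  +0.131


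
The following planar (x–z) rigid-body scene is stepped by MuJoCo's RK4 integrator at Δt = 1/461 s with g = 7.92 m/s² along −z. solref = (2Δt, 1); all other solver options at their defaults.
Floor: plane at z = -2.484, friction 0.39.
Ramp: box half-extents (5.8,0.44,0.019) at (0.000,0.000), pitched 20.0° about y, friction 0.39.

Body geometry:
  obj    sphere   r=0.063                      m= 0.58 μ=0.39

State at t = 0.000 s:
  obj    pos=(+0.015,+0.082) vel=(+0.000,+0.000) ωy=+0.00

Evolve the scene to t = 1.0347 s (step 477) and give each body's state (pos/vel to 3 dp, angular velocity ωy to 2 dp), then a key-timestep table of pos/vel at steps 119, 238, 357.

State at t = 1.0347 s:
  obj    pos=(+0.988,-0.272) vel=(+1.881,-0.685) ωy=+31.78

Key-timestep trajectory:
   step    t(s)  obj.x    obj.z    obj.vx   obj.vz 
    119  0.2581   +0.076  +0.060  +0.469  -0.171
    238  0.5163   +0.257  -0.006  +0.939  -0.342
    357  0.7744   +0.560  -0.117  +1.408  -0.512


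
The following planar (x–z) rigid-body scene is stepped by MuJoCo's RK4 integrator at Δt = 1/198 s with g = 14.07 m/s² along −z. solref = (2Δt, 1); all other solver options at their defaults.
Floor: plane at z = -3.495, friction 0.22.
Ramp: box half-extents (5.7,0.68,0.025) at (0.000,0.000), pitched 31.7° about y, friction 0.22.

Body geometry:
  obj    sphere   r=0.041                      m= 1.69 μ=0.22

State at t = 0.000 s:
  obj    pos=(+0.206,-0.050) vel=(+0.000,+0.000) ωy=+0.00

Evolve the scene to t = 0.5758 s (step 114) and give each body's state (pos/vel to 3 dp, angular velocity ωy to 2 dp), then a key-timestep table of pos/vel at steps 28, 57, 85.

State at t = 0.5758 s:
  obj    pos=(+0.951,-0.510) vel=(+2.587,-1.598) ωy=+74.12

Key-timestep trajectory:
   step    t(s)  obj.x    obj.z    obj.vx   obj.vz 
     28  0.1414   +0.251  -0.078  +0.636  -0.393
     57  0.2879   +0.392  -0.165  +1.294  -0.799
     85  0.4293   +0.620  -0.306  +1.929  -1.192


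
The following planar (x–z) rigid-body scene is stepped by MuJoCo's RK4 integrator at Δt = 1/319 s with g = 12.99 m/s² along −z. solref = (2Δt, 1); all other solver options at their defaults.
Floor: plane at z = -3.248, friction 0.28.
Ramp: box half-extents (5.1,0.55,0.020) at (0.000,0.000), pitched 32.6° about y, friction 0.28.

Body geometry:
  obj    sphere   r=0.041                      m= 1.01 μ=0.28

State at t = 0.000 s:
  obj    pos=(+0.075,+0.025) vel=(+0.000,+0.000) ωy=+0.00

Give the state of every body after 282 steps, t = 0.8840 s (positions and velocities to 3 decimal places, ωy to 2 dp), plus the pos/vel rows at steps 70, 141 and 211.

State at t = 0.8840 s:
  obj    pos=(+1.721,-1.028) vel=(+3.723,-2.381) ωy=+107.77

Key-timestep trajectory:
   step    t(s)  obj.x    obj.z    obj.vx   obj.vz 
     70  0.2194   +0.176  -0.040  +0.924  -0.591
    141  0.4420   +0.486  -0.239  +1.862  -1.191
    211  0.6614   +0.996  -0.565  +2.786  -1.782


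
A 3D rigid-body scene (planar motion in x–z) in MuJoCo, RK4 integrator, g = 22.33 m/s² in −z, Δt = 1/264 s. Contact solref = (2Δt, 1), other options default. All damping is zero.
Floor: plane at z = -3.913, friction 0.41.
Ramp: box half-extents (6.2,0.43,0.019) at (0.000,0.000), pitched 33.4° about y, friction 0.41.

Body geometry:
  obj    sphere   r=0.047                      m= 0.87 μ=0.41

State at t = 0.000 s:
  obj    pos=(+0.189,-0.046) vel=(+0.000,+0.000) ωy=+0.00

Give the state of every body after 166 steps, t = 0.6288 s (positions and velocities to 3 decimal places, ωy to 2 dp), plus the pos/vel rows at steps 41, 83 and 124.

State at t = 0.6288 s:
  obj    pos=(+1.638,-1.001) vel=(+4.609,-3.039) ωy=+117.44

Key-timestep trajectory:
   step    t(s)  obj.x    obj.z    obj.vx   obj.vz 
     41  0.1553   +0.278  -0.104  +1.139  -0.751
     83  0.3144   +0.552  -0.285  +2.305  -1.520
    124  0.4697   +0.998  -0.579  +3.443  -2.270


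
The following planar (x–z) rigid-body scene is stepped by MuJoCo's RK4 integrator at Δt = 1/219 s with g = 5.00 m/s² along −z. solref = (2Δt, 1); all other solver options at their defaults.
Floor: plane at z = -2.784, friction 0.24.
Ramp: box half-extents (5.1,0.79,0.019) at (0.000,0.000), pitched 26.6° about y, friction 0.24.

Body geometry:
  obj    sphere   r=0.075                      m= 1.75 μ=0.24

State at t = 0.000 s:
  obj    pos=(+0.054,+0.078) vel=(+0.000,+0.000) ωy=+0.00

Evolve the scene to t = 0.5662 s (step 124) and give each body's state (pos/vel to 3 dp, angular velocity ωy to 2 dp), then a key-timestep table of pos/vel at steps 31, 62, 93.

State at t = 0.5662 s:
  obj    pos=(+0.283,-0.037) vel=(+0.810,-0.405) ωy=+12.07

Key-timestep trajectory:
   step    t(s)  obj.x    obj.z    obj.vx   obj.vz 
     31  0.1416   +0.068  +0.071  +0.203  -0.101
     62  0.2831   +0.111  +0.049  +0.405  -0.203
     93  0.4247   +0.183  +0.013  +0.607  -0.304


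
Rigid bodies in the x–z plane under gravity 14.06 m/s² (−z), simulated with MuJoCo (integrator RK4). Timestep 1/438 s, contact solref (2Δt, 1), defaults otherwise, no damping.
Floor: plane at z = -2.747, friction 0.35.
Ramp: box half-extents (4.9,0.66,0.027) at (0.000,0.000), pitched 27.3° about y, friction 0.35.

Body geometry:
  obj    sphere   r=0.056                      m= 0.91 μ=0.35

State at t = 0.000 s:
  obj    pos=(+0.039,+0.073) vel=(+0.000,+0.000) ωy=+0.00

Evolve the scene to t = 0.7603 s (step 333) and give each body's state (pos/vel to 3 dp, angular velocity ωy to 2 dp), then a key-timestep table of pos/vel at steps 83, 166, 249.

State at t = 0.7603 s:
  obj    pos=(+1.222,-0.537) vel=(+3.112,-1.606) ωy=+62.53

Key-timestep trajectory:
   step    t(s)  obj.x    obj.z    obj.vx   obj.vz 
     83  0.1895   +0.113  +0.035  +0.776  -0.400
    166  0.3790   +0.333  -0.079  +1.551  -0.801
    249  0.5685   +0.701  -0.268  +2.327  -1.201


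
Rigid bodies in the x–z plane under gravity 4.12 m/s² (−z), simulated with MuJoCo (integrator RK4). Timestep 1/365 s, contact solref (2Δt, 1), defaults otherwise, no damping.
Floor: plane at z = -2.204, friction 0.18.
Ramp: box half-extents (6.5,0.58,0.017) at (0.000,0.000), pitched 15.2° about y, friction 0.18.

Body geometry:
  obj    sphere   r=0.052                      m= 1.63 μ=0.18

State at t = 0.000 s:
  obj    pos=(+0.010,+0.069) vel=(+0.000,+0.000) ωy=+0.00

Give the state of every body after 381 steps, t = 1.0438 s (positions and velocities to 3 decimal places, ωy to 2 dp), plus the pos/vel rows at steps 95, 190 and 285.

State at t = 1.0438 s:
  obj    pos=(+0.416,-0.041) vel=(+0.777,-0.211) ωy=+15.49

Key-timestep trajectory:
   step    t(s)  obj.x    obj.z    obj.vx   obj.vz 
     95  0.2603   +0.035  +0.062  +0.194  -0.053
    190  0.5205   +0.111  +0.041  +0.388  -0.105
    285  0.7808   +0.237  +0.007  +0.581  -0.158


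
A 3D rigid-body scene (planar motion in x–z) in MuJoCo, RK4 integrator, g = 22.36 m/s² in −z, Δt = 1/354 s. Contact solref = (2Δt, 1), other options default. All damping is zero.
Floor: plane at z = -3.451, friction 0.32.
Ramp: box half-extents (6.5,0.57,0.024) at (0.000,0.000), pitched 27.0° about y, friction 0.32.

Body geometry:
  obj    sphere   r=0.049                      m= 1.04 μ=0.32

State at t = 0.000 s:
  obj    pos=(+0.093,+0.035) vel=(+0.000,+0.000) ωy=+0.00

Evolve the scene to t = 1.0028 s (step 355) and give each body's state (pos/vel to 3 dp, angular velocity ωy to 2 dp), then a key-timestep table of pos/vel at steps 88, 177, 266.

State at t = 1.0028 s:
  obj    pos=(+3.342,-1.621) vel=(+6.479,-3.301) ωy=+148.38

Key-timestep trajectory:
   step    t(s)  obj.x    obj.z    obj.vx   obj.vz 
     88  0.2486   +0.293  -0.067  +1.606  -0.818
    177  0.5000   +0.901  -0.377  +3.230  -1.646
    266  0.7514   +1.917  -0.895  +4.855  -2.474


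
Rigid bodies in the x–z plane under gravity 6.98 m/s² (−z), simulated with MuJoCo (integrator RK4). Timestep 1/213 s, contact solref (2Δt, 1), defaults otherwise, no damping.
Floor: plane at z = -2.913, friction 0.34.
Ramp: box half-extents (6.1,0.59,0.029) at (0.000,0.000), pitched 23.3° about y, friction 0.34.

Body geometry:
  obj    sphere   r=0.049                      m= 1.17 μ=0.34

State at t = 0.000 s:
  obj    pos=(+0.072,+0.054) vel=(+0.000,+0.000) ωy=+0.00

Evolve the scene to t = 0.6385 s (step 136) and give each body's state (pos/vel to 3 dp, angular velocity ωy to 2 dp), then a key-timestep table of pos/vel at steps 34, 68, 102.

State at t = 0.6385 s:
  obj    pos=(+0.441,-0.105) vel=(+1.157,-0.498) ωy=+25.69

Key-timestep trajectory:
   step    t(s)  obj.x    obj.z    obj.vx   obj.vz 
     34  0.1596   +0.095  +0.044  +0.289  -0.125
     68  0.3192   +0.164  +0.014  +0.578  -0.249
    102  0.4789   +0.280  -0.036  +0.867  -0.374


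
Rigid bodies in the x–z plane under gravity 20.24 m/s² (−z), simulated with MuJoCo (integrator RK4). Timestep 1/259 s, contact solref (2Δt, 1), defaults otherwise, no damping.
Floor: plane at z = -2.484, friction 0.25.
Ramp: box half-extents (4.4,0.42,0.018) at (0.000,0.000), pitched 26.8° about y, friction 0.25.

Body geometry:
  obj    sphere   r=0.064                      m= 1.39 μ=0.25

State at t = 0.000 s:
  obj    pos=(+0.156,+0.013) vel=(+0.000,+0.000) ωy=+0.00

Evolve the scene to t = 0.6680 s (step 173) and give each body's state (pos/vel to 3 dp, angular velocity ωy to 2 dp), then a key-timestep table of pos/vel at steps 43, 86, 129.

State at t = 0.6680 s:
  obj    pos=(+1.454,-0.643) vel=(+3.887,-1.963) ωy=+68.02

Key-timestep trajectory:
   step    t(s)  obj.x    obj.z    obj.vx   obj.vz 
     43  0.1660   +0.236  -0.027  +0.966  -0.488
     86  0.3320   +0.477  -0.149  +1.932  -0.976
    129  0.4981   +0.878  -0.352  +2.898  -1.464


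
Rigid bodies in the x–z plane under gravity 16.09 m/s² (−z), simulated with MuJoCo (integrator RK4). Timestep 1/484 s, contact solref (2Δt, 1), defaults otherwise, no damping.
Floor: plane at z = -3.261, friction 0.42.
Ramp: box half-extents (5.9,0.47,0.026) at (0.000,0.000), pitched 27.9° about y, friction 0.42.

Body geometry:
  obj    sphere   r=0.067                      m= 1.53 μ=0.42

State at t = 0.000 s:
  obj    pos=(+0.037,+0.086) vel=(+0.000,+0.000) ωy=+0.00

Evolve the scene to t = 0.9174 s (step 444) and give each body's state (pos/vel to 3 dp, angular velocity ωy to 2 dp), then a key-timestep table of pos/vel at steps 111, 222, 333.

State at t = 0.9174 s:
  obj    pos=(+2.037,-0.973) vel=(+4.360,-2.309) ωy=+73.63

Key-timestep trajectory:
   step    t(s)  obj.x    obj.z    obj.vx   obj.vz 
    111  0.2293   +0.162  +0.019  +1.090  -0.577
    222  0.4587   +0.537  -0.179  +2.180  -1.154
    333  0.6880   +1.162  -0.510  +3.270  -1.731


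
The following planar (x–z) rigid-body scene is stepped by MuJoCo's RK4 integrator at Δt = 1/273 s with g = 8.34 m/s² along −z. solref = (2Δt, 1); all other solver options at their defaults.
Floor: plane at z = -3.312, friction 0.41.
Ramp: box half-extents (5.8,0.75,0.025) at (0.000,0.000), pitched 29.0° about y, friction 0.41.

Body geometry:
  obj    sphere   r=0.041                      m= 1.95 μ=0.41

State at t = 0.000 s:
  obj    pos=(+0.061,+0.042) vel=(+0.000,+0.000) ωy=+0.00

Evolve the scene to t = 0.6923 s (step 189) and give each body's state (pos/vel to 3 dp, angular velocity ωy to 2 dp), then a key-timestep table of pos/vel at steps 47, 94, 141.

State at t = 0.6923 s:
  obj    pos=(+0.666,-0.294) vel=(+1.749,-0.969) ωy=+48.76

Key-timestep trajectory:
   step    t(s)  obj.x    obj.z    obj.vx   obj.vz 
     47  0.1722   +0.098  +0.021  +0.435  -0.241
     94  0.3443   +0.211  -0.041  +0.870  -0.482
    141  0.5165   +0.398  -0.145  +1.305  -0.723


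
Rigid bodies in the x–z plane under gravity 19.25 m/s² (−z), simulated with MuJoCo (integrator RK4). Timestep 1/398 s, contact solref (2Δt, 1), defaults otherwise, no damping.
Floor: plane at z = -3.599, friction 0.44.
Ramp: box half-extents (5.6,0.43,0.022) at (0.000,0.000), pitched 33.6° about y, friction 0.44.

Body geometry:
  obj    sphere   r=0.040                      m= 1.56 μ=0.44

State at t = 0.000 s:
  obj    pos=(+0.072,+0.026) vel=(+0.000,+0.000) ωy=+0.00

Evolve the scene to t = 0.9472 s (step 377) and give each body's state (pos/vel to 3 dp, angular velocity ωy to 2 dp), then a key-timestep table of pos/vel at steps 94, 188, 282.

State at t = 0.9472 s:
  obj    pos=(+2.916,-1.863) vel=(+6.003,-3.989) ωy=+180.18

Key-timestep trajectory:
   step    t(s)  obj.x    obj.z    obj.vx   obj.vz 
     94  0.2362   +0.249  -0.091  +1.497  -0.995
    188  0.4724   +0.779  -0.443  +2.994  -1.989
    282  0.7085   +1.663  -1.031  +4.491  -2.984


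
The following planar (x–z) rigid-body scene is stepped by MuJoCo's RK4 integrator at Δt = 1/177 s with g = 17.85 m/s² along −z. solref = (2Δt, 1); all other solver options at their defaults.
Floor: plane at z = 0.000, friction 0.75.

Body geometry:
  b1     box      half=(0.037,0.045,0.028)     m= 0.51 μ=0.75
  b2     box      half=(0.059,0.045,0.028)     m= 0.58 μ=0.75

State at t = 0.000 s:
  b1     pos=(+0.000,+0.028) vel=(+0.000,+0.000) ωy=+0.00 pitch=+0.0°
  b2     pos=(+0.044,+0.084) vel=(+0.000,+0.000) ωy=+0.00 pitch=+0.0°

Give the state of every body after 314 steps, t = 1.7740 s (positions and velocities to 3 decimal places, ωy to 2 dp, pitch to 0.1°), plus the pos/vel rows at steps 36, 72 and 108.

State at t = 1.7740 s:
  b1     pos=(+0.000,+0.028) vel=(+0.000,+0.000) ωy=+0.00 pitch=+0.0°
  b2     pos=(+0.102,+0.059) vel=(+0.000,+0.000) ωy=+0.00 pitch=+90.0°

Key-timestep trajectory:
   step    t(s)  b1.x    b1.z    b1.vx   b1.vz   b2.x    b2.z    b2.vx   b2.vz 
     36  0.2034   +0.000  +0.028  +0.000  +0.000   +0.081  +0.065  +0.337  -0.013
     72  0.4068   +0.000  +0.028  +0.000  +0.000   +0.116  +0.064  -0.101  -0.021
    108  0.6102   +0.000  +0.028  +0.000  +0.000   +0.105  +0.059  +0.053  +0.059


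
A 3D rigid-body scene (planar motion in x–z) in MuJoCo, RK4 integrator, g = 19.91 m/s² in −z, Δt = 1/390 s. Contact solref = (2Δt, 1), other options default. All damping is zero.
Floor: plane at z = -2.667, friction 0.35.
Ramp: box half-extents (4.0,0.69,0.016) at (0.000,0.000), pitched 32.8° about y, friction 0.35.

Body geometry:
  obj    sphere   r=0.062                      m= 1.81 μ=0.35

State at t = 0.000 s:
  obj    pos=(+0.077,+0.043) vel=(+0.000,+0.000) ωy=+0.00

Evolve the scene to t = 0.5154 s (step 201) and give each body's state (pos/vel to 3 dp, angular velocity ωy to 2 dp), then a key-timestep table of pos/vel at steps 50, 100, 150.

State at t = 0.5154 s:
  obj    pos=(+0.937,-0.511) vel=(+3.338,-2.151) ωy=+64.03

Key-timestep trajectory:
   step    t(s)  obj.x    obj.z    obj.vx   obj.vz 
     50  0.1282   +0.130  +0.009  +0.830  -0.535
    100  0.2564   +0.290  -0.094  +1.661  -1.070
    150  0.3846   +0.556  -0.266  +2.491  -1.605


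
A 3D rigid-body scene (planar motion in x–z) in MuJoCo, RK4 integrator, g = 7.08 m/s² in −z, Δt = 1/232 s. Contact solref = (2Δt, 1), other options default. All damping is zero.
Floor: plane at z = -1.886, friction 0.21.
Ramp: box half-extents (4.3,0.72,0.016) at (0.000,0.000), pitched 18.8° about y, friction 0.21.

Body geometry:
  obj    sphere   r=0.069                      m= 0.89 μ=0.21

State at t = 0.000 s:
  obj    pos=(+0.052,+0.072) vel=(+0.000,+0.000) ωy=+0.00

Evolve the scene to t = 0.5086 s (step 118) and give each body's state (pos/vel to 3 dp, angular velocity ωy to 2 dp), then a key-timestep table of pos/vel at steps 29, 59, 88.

State at t = 0.5086 s:
  obj    pos=(+0.252,+0.004) vel=(+0.785,-0.267) ωy=+12.01

Key-timestep trajectory:
   step    t(s)  obj.x    obj.z    obj.vx   obj.vz 
     29  0.1250   +0.064  +0.068  +0.193  -0.066
     59  0.2543   +0.102  +0.055  +0.392  -0.134
     88  0.3793   +0.163  +0.034  +0.585  -0.199


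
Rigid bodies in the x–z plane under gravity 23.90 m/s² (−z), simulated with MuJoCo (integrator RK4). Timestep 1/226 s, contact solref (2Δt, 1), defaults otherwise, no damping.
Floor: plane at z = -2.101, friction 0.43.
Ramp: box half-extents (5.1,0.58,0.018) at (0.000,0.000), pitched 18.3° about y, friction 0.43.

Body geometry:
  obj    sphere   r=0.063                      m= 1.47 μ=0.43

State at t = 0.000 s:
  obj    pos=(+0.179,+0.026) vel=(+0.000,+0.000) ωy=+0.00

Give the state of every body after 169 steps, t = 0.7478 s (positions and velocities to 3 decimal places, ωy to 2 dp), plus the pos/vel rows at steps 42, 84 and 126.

State at t = 0.7478 s:
  obj    pos=(+1.602,-0.445) vel=(+3.806,-1.259) ωy=+63.62

Key-timestep trajectory:
   step    t(s)  obj.x    obj.z    obj.vx   obj.vz 
     42  0.1858   +0.267  -0.003  +0.946  -0.313
     84  0.3717   +0.531  -0.090  +1.892  -0.626
    126  0.5575   +0.970  -0.236  +2.837  -0.938


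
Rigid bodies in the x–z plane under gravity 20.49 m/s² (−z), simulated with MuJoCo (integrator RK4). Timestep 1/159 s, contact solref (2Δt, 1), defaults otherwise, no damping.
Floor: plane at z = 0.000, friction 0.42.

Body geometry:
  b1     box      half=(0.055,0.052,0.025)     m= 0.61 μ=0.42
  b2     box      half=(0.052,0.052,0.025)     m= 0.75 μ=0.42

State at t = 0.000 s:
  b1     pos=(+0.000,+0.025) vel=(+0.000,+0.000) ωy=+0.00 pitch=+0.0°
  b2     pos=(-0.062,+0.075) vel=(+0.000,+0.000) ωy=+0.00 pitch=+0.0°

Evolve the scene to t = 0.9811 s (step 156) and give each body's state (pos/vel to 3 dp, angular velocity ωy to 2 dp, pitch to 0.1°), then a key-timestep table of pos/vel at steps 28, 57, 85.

State at t = 0.9811 s:
  b1     pos=(+0.000,+0.025) vel=(+0.000,+0.000) ωy=+0.00 pitch=+0.0°
  b2     pos=(-0.114,+0.052) vel=(+0.000,+0.000) ωy=+0.00 pitch=-90.0°

Key-timestep trajectory:
   step    t(s)  b1.x    b1.z    b1.vx   b1.vz   b2.x    b2.z    b2.vx   b2.vz 
     28  0.1761   +0.000  +0.025  +0.000  +0.000   -0.097  +0.056  -0.371  +0.000
     57  0.3585   +0.000  +0.025  +0.000  +0.000   -0.132  +0.057  +0.030  -0.004
     85  0.5346   +0.000  +0.025  +0.000  +0.000   -0.107  +0.055  -0.059  -0.016


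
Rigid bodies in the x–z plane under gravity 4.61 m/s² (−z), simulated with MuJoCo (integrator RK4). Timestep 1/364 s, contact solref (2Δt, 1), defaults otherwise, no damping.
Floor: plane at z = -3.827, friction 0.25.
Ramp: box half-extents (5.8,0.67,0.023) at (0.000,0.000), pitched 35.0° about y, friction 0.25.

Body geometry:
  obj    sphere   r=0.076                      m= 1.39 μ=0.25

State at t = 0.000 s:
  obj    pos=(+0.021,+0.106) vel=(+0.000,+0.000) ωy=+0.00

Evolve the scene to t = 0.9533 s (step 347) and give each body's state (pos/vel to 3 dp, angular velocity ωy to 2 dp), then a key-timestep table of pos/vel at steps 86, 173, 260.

State at t = 0.9533 s:
  obj    pos=(+0.724,-0.386) vel=(+1.475,-1.033) ωy=+23.69

Key-timestep trajectory:
   step    t(s)  obj.x    obj.z    obj.vx   obj.vz 
     86  0.2363   +0.064  +0.076  +0.366  -0.256
    173  0.4753   +0.196  -0.016  +0.735  -0.515
    260  0.7143   +0.416  -0.170  +1.105  -0.774


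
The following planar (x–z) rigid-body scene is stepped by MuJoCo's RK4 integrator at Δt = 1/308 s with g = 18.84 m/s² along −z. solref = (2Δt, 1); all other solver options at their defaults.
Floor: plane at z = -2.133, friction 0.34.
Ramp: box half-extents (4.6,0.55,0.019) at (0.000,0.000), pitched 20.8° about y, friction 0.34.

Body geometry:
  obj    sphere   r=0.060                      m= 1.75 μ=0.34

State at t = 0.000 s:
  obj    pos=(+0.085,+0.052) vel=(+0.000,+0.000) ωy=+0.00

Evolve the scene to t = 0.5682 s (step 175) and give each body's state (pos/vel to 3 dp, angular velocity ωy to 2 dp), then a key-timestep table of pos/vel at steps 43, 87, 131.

State at t = 0.5682 s:
  obj    pos=(+0.806,-0.222) vel=(+2.538,-0.964) ωy=+45.24

Key-timestep trajectory:
   step    t(s)  obj.x    obj.z    obj.vx   obj.vz 
     43  0.1396   +0.129  +0.036  +0.624  -0.237
     87  0.2825   +0.263  -0.016  +1.262  -0.479
    131  0.4253   +0.489  -0.101  +1.900  -0.722


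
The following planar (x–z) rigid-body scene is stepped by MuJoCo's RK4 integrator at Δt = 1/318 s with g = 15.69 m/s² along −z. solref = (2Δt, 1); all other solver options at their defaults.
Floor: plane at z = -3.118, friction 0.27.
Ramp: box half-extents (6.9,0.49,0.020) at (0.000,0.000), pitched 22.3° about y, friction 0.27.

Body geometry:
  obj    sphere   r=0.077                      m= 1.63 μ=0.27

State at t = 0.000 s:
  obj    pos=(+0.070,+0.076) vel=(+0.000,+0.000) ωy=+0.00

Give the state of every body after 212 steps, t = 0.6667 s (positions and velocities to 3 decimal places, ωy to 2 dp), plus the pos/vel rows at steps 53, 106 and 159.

State at t = 0.6667 s:
  obj    pos=(+0.944,-0.283) vel=(+2.623,-1.076) ωy=+36.81

Key-timestep trajectory:
   step    t(s)  obj.x    obj.z    obj.vx   obj.vz 
     53  0.1667   +0.125  +0.054  +0.656  -0.269
    106  0.3333   +0.289  -0.014  +1.312  -0.538
    159  0.5000   +0.562  -0.126  +1.967  -0.807


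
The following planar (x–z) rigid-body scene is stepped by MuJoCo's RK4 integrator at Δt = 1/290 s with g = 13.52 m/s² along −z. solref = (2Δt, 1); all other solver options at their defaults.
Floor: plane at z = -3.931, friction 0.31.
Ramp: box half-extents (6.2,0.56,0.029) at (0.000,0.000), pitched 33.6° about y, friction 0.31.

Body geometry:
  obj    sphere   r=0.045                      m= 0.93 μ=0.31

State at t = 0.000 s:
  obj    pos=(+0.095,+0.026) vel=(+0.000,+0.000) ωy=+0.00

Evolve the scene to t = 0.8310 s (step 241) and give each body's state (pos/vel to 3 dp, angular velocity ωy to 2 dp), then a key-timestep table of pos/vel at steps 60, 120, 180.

State at t = 0.8310 s:
  obj    pos=(+1.632,-0.996) vel=(+3.699,-2.458) ωy=+98.67

Key-timestep trajectory:
   step    t(s)  obj.x    obj.z    obj.vx   obj.vz 
     60  0.2069   +0.190  -0.038  +0.921  -0.612
    120  0.4138   +0.476  -0.227  +1.842  -1.224
    180  0.6207   +0.953  -0.544  +2.763  -1.836


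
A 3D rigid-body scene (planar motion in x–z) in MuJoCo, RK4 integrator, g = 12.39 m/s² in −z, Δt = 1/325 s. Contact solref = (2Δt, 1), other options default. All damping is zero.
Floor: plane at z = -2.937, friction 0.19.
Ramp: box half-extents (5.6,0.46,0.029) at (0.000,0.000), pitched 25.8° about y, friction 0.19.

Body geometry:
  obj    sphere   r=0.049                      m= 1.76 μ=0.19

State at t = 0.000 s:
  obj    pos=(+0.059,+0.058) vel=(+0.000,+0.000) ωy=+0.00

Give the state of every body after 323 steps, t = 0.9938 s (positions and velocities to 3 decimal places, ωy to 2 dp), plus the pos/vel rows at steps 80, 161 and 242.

State at t = 0.9938 s:
  obj    pos=(+1.772,-0.770) vel=(+3.447,-1.666) ωy=+78.11

Key-timestep trajectory:
   step    t(s)  obj.x    obj.z    obj.vx   obj.vz 
     80  0.2462   +0.164  +0.007  +0.854  -0.413
    161  0.4954   +0.485  -0.148  +1.718  -0.831
    242  0.7446   +1.021  -0.407  +2.582  -1.248


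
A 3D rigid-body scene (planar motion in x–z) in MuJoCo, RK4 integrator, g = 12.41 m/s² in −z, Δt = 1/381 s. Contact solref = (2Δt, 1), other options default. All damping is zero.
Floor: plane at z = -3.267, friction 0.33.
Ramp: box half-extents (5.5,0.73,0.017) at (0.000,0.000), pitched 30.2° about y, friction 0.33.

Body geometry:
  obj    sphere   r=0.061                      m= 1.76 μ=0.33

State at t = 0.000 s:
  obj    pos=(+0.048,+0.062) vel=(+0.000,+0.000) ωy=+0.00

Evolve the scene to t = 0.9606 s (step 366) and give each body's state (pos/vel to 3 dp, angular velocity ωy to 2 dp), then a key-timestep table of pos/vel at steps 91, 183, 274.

State at t = 0.9606 s:
  obj    pos=(+1.826,-0.973) vel=(+3.702,-2.155) ωy=+70.21

Key-timestep trajectory:
   step    t(s)  obj.x    obj.z    obj.vx   obj.vz 
     91  0.2388   +0.158  -0.002  +0.921  -0.536
    183  0.4803   +0.493  -0.197  +1.851  -1.077
    274  0.7192   +1.045  -0.518  +2.772  -1.613


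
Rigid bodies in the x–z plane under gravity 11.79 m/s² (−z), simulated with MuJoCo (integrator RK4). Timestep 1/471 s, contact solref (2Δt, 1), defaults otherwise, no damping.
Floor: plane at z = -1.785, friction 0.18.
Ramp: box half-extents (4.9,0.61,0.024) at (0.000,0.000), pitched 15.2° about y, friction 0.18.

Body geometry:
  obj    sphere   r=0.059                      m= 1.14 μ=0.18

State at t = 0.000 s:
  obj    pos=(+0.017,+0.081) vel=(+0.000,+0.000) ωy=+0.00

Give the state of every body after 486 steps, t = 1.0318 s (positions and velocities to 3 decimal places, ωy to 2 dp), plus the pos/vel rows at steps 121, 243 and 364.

State at t = 1.0318 s:
  obj    pos=(+1.151,-0.227) vel=(+2.199,-0.597) ωy=+38.61

Key-timestep trajectory:
   step    t(s)  obj.x    obj.z    obj.vx   obj.vz 
    121  0.2569   +0.087  +0.062  +0.547  -0.149
    243  0.5159   +0.301  +0.004  +1.099  -0.299
    364  0.7728   +0.653  -0.092  +1.647  -0.447


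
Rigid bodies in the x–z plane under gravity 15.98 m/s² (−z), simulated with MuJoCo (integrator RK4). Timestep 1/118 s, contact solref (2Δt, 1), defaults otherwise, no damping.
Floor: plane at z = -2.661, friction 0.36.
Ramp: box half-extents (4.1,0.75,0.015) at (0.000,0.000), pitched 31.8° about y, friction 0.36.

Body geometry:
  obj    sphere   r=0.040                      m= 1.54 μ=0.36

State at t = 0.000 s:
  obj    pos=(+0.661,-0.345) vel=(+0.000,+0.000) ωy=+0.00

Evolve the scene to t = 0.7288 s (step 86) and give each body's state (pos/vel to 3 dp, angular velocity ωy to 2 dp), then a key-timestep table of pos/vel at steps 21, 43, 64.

State at t = 0.7288 s:
  obj    pos=(+2.019,-1.187) vel=(+3.725,-2.310) ωy=+109.56

Key-timestep trajectory:
   step    t(s)  obj.x    obj.z    obj.vx   obj.vz 
     21  0.1780   +0.742  -0.395  +0.910  -0.564
     43  0.3644   +1.000  -0.556  +1.863  -1.155
     64  0.5424   +1.413  -0.811  +2.772  -1.719


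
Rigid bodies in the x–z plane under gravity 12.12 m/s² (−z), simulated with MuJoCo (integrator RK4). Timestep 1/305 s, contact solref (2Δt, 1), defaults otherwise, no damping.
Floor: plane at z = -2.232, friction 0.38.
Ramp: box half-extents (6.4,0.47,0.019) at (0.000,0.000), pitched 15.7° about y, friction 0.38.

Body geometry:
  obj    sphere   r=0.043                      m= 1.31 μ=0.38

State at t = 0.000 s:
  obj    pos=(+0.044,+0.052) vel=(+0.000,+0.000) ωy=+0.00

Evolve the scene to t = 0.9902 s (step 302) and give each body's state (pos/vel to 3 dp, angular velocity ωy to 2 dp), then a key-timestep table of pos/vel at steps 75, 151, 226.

State at t = 0.9902 s:
  obj    pos=(+1.150,-0.259) vel=(+2.233,-0.628) ωy=+53.94

Key-timestep trajectory:
   step    t(s)  obj.x    obj.z    obj.vx   obj.vz 
     75  0.2459   +0.112  +0.033  +0.555  -0.156
    151  0.4951   +0.320  -0.026  +1.117  -0.314
    226  0.7410   +0.663  -0.122  +1.671  -0.470


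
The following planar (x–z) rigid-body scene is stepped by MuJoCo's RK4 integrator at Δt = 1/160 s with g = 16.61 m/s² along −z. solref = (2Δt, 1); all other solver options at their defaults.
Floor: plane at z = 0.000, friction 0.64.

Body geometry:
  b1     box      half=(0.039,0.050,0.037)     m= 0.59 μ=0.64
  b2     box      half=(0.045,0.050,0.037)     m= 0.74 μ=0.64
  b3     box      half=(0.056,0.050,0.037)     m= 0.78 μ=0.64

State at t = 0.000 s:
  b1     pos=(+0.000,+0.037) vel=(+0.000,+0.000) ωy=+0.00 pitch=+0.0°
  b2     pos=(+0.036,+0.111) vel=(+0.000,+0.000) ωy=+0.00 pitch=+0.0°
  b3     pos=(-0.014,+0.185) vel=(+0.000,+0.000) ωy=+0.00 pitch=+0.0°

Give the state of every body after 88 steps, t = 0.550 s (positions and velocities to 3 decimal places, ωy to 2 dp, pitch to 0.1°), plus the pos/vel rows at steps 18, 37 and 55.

State at t = 0.550 s:
  b1     pos=(+0.000,+0.037) vel=(+0.000,+0.000) ωy=+0.00 pitch=+0.0°
  b2     pos=(+0.037,+0.111) vel=(+0.000,+0.000) ωy=+0.00 pitch=+0.2°
  b3     pos=(-0.146,+0.037) vel=(+0.000,+0.000) ωy=+0.00 pitch=+180.0°

Key-timestep trajectory:
   step    t(s)  b1.x    b1.z    b1.vx   b1.vz   b2.x    b2.z    b2.vx   b2.vz   b3.x    b3.z    b3.vx   b3.vz 
     18  0.1125   +0.000  +0.037  +0.001  +0.000   +0.036  +0.111  +0.002  +0.000   -0.022  +0.183  -0.170  -0.062
     37  0.2313   +0.000  +0.037  +0.006  -0.004   +0.036  +0.111  +0.005  -0.003   -0.057  +0.132  -0.599  -0.499
     55  0.3438   +0.000  +0.037  +0.000  +0.000   +0.037  +0.111  +0.000  +0.000   -0.144  +0.032  -0.887  -0.907


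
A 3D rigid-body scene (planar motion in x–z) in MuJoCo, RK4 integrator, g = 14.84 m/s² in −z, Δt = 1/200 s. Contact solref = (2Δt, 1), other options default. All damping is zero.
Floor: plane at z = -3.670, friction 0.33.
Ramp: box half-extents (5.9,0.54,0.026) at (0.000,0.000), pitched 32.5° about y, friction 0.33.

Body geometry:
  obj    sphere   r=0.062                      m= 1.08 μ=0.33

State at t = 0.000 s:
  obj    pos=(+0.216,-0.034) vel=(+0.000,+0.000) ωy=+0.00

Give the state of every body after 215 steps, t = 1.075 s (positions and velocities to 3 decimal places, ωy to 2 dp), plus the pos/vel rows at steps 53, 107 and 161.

State at t = 1.075 s:
  obj    pos=(+2.992,-1.802) vel=(+5.164,-3.290) ωy=+98.73

Key-timestep trajectory:
   step    t(s)  obj.x    obj.z    obj.vx   obj.vz 
     53  0.2650   +0.385  -0.141  +1.273  -0.811
    107  0.5350   +0.904  -0.471  +2.570  -1.637
    161  0.8050   +1.773  -1.025  +3.867  -2.463


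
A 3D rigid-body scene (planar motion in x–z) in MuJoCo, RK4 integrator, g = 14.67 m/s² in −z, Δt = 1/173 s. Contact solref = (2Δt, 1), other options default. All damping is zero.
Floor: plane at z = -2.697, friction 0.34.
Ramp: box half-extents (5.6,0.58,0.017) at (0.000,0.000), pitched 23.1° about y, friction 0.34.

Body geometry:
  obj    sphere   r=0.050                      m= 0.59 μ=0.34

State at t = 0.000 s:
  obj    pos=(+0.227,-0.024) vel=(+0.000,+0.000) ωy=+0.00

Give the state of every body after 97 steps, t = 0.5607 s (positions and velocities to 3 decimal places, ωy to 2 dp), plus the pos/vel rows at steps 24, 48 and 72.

State at t = 0.5607 s:
  obj    pos=(+0.822,-0.278) vel=(+2.120,-0.904) ωy=+46.09

Key-timestep trajectory:
   step    t(s)  obj.x    obj.z    obj.vx   obj.vz 
     24  0.1387   +0.263  -0.040  +0.525  -0.224
     48  0.2775   +0.373  -0.086  +1.049  -0.448
     72  0.4162   +0.555  -0.164  +1.574  -0.671


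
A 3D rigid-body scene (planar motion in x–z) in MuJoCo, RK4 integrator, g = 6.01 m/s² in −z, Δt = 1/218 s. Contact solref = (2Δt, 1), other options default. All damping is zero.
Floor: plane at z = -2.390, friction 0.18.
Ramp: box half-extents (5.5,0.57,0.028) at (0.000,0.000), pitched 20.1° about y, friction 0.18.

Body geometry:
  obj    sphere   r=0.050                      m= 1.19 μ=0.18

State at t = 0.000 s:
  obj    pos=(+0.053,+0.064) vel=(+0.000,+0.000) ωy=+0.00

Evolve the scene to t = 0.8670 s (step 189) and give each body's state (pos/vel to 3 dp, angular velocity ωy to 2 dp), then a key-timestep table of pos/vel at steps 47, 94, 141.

State at t = 0.8670 s:
  obj    pos=(+0.574,-0.127) vel=(+1.201,-0.440) ωy=+25.57

Key-timestep trajectory:
   step    t(s)  obj.x    obj.z    obj.vx   obj.vz 
     47  0.2156   +0.085  +0.052  +0.299  -0.109
     94  0.4312   +0.182  +0.017  +0.597  -0.219
    141  0.6468   +0.343  -0.042  +0.896  -0.328


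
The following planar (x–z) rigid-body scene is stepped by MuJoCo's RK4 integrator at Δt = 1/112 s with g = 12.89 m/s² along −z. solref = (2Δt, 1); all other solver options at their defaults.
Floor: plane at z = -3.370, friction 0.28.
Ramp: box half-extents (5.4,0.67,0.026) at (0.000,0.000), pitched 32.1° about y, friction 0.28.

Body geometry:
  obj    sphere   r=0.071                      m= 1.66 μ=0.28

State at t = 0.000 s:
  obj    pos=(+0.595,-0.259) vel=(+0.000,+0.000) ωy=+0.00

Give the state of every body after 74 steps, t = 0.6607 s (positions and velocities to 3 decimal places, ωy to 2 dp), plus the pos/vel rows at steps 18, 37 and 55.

State at t = 0.6607 s:
  obj    pos=(+1.500,-0.827) vel=(+2.739,-1.718) ωy=+45.50

Key-timestep trajectory:
   step    t(s)  obj.x    obj.z    obj.vx   obj.vz 
     18  0.1607   +0.649  -0.292  +0.667  -0.418
     37  0.3304   +0.821  -0.401  +1.370  -0.859
     55  0.4911   +1.095  -0.572  +2.036  -1.277


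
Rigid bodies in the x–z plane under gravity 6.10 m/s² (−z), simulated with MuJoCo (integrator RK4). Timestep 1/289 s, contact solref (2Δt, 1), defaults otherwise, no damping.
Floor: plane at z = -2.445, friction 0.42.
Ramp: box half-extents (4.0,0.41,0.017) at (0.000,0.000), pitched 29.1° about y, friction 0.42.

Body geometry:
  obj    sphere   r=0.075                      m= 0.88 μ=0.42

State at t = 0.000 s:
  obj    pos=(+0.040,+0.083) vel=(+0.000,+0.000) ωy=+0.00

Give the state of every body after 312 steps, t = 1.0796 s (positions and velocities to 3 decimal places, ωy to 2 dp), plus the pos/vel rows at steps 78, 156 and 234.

State at t = 1.0796 s:
  obj    pos=(+1.119,-0.518) vel=(+1.999,-1.113) ωy=+30.50

Key-timestep trajectory:
   step    t(s)  obj.x    obj.z    obj.vx   obj.vz 
     78  0.2699   +0.107  +0.045  +0.500  -0.278
    156  0.5398   +0.310  -0.067  +1.000  -0.556
    234  0.8097   +0.647  -0.255  +1.499  -0.834
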